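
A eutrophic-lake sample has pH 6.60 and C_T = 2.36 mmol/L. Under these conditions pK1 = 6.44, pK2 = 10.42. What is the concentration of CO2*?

α₀ = 1 / (1 + K1/[H⁺] + K1K2/[H⁺]²) = 1 / (1 + 10^+0.16 + 10^-3.66)
   = 1 / (1 + 1.4454 + 0.00021878) = 1/2.4457 = 0.4089
[CO2*] = α₀ × DIC = 0.4089 × 2.36 = 0.965 mmol/L

[CO2*] = 0.965 mmol/L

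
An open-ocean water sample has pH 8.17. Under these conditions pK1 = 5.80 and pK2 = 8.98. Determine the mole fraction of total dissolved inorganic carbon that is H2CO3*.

α₀ = 0.00368

α₀ = 1 / (1 + K1/[H⁺] + K1K2/[H⁺]²) = 1 / (1 + 10^+2.37 + 10^+1.56)
   = 1 / (1 + 234.42 + 36.308) = 1/271.73 = 0.003680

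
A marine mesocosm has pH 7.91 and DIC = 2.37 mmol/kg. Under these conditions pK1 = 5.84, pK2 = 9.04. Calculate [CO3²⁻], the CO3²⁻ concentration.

[CO3²⁻] = 0.162 mmol/kg

α₂ = 1 / (1 + [H⁺]/K2 + [H⁺]²/(K1K2)) = 1 / (1 + 10^+1.13 + 10^-0.94)
   = 1 / (1 + 13.490 + 0.11482) = 1/14.604 = 0.06847
[CO3²⁻] = α₂ × DIC = 0.06847 × 2.37 = 0.162 mmol/kg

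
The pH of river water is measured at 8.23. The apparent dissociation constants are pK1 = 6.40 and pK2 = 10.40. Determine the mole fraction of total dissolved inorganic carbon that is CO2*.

α₀ = 0.0145

α₀ = 1 / (1 + K1/[H⁺] + K1K2/[H⁺]²) = 1 / (1 + 10^+1.83 + 10^-0.34)
   = 1 / (1 + 67.608 + 0.45709) = 1/69.065 = 0.01448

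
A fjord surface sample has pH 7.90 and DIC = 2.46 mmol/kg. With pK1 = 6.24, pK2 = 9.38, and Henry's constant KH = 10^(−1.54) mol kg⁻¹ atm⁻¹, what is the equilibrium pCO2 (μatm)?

α₀ = 1 / (1 + K1/[H⁺] + K1K2/[H⁺]²) = 1 / (1 + 10^+1.66 + 10^+0.18)
   = 1 / (1 + 45.709 + 1.5136) = 1/48.222 = 0.02074
[CO2*] = α₀ × DIC = 0.02074 × 2.46 = 0.05101 mmol/kg
pCO2 = [CO2*]/KH = 5.101×10^-5 / 2.884×10^-2 = 1770 μatm

pCO2 = 1770 μatm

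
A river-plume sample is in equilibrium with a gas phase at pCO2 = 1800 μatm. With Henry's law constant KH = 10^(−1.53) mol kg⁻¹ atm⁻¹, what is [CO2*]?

KH = 10^(−1.53) = 2.951×10^-2 mol kg⁻¹ atm⁻¹
[CO2*] = KH · pCO2 = 2.951×10^-2 × 1800×10^-6 atm = 5.31×10^-5 mol/kg

[CO2*] = 53.1 μmol/kg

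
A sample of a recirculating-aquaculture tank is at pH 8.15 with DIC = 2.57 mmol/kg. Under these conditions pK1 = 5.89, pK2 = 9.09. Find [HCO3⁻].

[HCO3⁻] = 2.29 mmol/kg

α₁ = 1 / (1 + [H⁺]/K1 + K2/[H⁺]) = 1 / (1 + 10^-2.26 + 10^-0.94)
   = 1 / (1 + 0.0054954 + 0.11482) = 1/1.1203 = 0.8926
[HCO3⁻] = α₁ × DIC = 0.8926 × 2.57 = 2.29 mmol/kg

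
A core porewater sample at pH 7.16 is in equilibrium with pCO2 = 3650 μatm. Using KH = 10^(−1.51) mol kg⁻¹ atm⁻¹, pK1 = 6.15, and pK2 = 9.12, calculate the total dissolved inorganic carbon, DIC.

DIC = 1.28 mmol/kg

[CO2*] = KH · pCO2 = 10^(−1.51) × 3650×10^-6 = 1.128×10^-4 mol/kg
α₀ = 1/(1 + K1/[H⁺] + K1K2/[H⁺]²) = 1/(1 + 10^+1.01 + 10^-0.95) = 0.08814
DIC = [CO2*]/α₀ = 1.128×10^-4 / 0.08814 = 1.28 mmol/kg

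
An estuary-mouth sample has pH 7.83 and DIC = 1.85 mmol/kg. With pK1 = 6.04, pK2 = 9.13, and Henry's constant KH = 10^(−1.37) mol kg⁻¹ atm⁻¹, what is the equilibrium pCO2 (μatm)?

α₀ = 1 / (1 + K1/[H⁺] + K1K2/[H⁺]²) = 1 / (1 + 10^+1.79 + 10^+0.49)
   = 1 / (1 + 61.660 + 3.0903) = 1/65.750 = 0.01521
[CO2*] = α₀ × DIC = 0.01521 × 1.85 = 0.02814 mmol/kg
pCO2 = [CO2*]/KH = 2.814×10^-5 / 4.266×10^-2 = 660 μatm

pCO2 = 660 μatm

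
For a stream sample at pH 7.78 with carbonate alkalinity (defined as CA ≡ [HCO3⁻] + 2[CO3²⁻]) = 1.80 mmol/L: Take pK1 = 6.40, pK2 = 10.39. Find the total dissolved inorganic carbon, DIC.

DIC = 1.87 mmol/L

CA = [HCO3⁻] + 2[CO3²⁻] = (α₁ + 2α₂)·DIC
At pH 7.78: [H⁺]/K1 = 10^-1.38 = 0.041687, K2/[H⁺] = 10^-2.61 = 0.0024547
α₁ = 1/(1 + 0.041687 + 0.0024547) = 1/1.0441 = 0.9577; α₂ = α₁·K2/[H⁺] = 0.002351
α₁ + 2α₂ = 0.9624
DIC = CA / (α₁ + 2α₂) = 1.80 / 0.9624 = 1.87 mmol/L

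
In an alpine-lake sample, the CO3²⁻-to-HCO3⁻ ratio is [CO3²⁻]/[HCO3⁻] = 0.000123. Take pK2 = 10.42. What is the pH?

pH = 6.51

From K2 = [H⁺][CO3²⁻]/[HCO3⁻]:  pH = pK2 + log₁₀([CO3²⁻]/[HCO3⁻])
log₁₀(0.000123) = -3.910
pH = 10.42 + (-3.910) = 6.51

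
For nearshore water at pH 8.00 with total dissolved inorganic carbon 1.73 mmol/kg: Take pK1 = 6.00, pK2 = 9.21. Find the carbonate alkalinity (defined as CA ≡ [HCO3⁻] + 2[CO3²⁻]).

CA = 1.81 mmol/kg

CA = [HCO3⁻] + 2[CO3²⁻] = (α₁ + 2α₂)·DIC
At pH 8.00: [H⁺]/K1 = 10^-2.00 = 0.010000, K2/[H⁺] = 10^-1.21 = 0.061660
α₁ = 1/(1 + 0.010000 + 0.061660) = 1/1.0717 = 0.9331; α₂ = α₁·K2/[H⁺] = 0.05754
α₁ + 2α₂ = 1.0482
CA = 1.0482 × 1.73 = 1.81 mmol/kg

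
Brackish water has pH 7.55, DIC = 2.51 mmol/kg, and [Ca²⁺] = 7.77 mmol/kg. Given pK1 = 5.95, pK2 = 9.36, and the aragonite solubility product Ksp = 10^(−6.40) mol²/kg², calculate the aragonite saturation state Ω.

α₂ = 1 / (1 + [H⁺]/K2 + [H⁺]²/(K1K2)) = 1 / (1 + 10^+1.81 + 10^+0.21)
   = 1 / (1 + 64.565 + 1.6218) = 1/67.187 = 0.01488
[CO3²⁻] = α₂ × DIC = 0.01488 × 2.51 = 0.03736 mmol/kg
Ksp = 10^(−6.40) = 3.981×10^-7
Ω = [Ca²⁺][CO3²⁻]/Ksp = (7.77×10^-3)(3.736×10^-5) / 3.981×10^-7 = 0.729

Ω = 0.729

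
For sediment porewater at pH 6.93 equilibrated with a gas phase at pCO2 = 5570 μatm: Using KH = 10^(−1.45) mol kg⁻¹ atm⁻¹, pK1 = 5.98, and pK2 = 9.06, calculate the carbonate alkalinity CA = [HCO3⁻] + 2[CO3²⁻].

[CO2*] = KH · pCO2 = 10^(−1.45) × 5570×10^-6 = 1.976×10^-4 mol/kg
α₀ = 1/(1 + K1/[H⁺] + K1K2/[H⁺]²) = 1/(1 + 10^+0.95 + 10^-1.18) = 0.1002
DIC = [CO2*]/α₀ = 1.976×10^-4 / 0.1002 = 1.972 mmol/kg
CA = (α₁ + 2α₂)·DIC = (0.8932 + 2×0.006621) × 1.972 = 1.79 mmol/kg

CA = 1.79 mmol/kg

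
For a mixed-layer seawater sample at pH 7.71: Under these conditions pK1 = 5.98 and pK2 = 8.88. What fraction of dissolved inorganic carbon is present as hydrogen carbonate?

α₁ = 1 / (1 + [H⁺]/K1 + K2/[H⁺]) = 1 / (1 + 10^-1.73 + 10^-1.17)
   = 1 / (1 + 0.018621 + 0.067608) = 1/1.0862 = 0.9206

α₁ = 0.921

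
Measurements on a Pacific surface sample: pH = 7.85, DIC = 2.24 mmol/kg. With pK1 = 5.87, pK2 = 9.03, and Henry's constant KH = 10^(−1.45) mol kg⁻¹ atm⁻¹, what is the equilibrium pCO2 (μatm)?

pCO2 = 614 μatm

α₀ = 1 / (1 + K1/[H⁺] + K1K2/[H⁺]²) = 1 / (1 + 10^+1.98 + 10^+0.80)
   = 1 / (1 + 95.499 + 6.3096) = 1/102.81 = 0.009727
[CO2*] = α₀ × DIC = 0.009727 × 2.24 = 0.02179 mmol/kg
pCO2 = [CO2*]/KH = 2.179×10^-5 / 3.548×10^-2 = 614 μatm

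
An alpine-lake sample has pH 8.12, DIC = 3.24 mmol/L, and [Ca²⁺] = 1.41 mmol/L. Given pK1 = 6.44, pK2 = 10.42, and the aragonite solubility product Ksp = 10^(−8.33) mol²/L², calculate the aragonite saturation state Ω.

α₂ = 1 / (1 + [H⁺]/K2 + [H⁺]²/(K1K2)) = 1 / (1 + 10^+2.30 + 10^+0.62)
   = 1 / (1 + 199.53 + 4.1687) = 1/204.69 = 0.004885
[CO3²⁻] = α₂ × DIC = 0.004885 × 3.24 = 0.01583 mmol/L = 15.83 μmol/L
Ksp = 10^(−8.33) = 4.677×10^-9
Ω = [Ca²⁺][CO3²⁻]/Ksp = (1.41×10^-3)(1.583×10^-5) / 4.677×10^-9 = 4.77

Ω = 4.77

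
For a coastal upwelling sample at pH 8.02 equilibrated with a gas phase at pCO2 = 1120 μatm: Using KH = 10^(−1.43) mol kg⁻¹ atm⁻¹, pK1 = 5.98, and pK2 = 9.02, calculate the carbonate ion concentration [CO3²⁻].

[CO3²⁻] = 0.456 mmol/kg

[CO2*] = KH · pCO2 = 10^(−1.43) × 1120×10^-6 = 4.161×10^-5 mol/kg
α₀ = 1/(1 + K1/[H⁺] + K1K2/[H⁺]²) = 1/(1 + 10^+2.04 + 10^+1.04) = 0.008223
DIC = [CO2*]/α₀ = 4.161×10^-5 / 0.008223 = 5.061 mmol/kg
[CO3²⁻] = α₂·DIC; α₂ = 0.09016, so [CO3²⁻] = 0.09016 × 5.061 = 0.456 mmol/kg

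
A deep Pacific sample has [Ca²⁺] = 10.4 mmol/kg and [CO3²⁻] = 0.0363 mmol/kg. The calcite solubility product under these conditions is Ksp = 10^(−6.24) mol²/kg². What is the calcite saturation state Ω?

Ksp = 10^(−6.24) = 5.754×10^-7
Ω = [Ca²⁺][CO3²⁻]/Ksp = (10.4×10^-3)(0.0363×10^-3) / 5.754×10^-7 = 0.656

Ω = 0.656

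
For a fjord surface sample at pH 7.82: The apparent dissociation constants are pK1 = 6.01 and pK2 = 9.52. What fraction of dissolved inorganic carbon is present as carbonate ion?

α₂ = 1 / (1 + [H⁺]/K2 + [H⁺]²/(K1K2)) = 1 / (1 + 10^+1.70 + 10^-0.11)
   = 1 / (1 + 50.119 + 0.77625) = 1/51.895 = 0.01927

α₂ = 0.0193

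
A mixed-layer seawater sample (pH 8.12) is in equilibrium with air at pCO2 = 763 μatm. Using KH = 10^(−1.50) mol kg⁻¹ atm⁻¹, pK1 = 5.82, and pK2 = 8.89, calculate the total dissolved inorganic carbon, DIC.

[CO2*] = KH · pCO2 = 10^(−1.50) × 763×10^-6 = 2.413×10^-5 mol/kg
α₀ = 1/(1 + K1/[H⁺] + K1K2/[H⁺]²) = 1/(1 + 10^+2.30 + 10^+1.53) = 0.004266
DIC = [CO2*]/α₀ = 2.413×10^-5 / 0.004266 = 5.66 mmol/kg

DIC = 5.66 mmol/kg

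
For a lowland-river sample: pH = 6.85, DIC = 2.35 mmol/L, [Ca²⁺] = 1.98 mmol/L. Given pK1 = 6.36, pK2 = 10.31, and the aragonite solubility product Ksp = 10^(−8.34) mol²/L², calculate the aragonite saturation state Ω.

α₂ = 1 / (1 + [H⁺]/K2 + [H⁺]²/(K1K2)) = 1 / (1 + 10^+3.46 + 10^+2.97)
   = 1 / (1 + 2884.0 + 933.25) = 1/3818.3 = 0.0002619
[CO3²⁻] = α₂ × DIC = 0.0002619 × 2.35 = 0.0006155 mmol/L = 0.6155 μmol/L
Ksp = 10^(−8.34) = 4.571×10^-9
Ω = [Ca²⁺][CO3²⁻]/Ksp = (1.98×10^-3)(6.155×10^-7) / 4.571×10^-9 = 0.267

Ω = 0.267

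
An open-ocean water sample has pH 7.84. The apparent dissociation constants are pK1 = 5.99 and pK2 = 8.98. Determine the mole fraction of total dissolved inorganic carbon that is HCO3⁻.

α₁ = 1 / (1 + [H⁺]/K1 + K2/[H⁺]) = 1 / (1 + 10^-1.85 + 10^-1.14)
   = 1 / (1 + 0.014125 + 0.072444) = 1/1.0866 = 0.9203

α₁ = 0.920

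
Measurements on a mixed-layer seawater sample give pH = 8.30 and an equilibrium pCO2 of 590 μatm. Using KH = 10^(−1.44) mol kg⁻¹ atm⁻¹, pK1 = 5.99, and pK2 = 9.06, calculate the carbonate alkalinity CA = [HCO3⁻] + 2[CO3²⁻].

CA = 5.89 mmol/kg

[CO2*] = KH · pCO2 = 10^(−1.44) × 590×10^-6 = 2.142×10^-5 mol/kg
α₀ = 1/(1 + K1/[H⁺] + K1K2/[H⁺]²) = 1/(1 + 10^+2.31 + 10^+1.55) = 0.004155
DIC = [CO2*]/α₀ = 2.142×10^-5 / 0.004155 = 5.155 mmol/kg
CA = (α₁ + 2α₂)·DIC = (0.8484 + 2×0.1474) × 5.155 = 5.89 mmol/kg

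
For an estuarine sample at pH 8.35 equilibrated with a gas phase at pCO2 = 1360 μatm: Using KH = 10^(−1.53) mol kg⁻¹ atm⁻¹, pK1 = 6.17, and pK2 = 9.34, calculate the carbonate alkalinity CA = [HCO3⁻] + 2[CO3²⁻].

[CO2*] = KH · pCO2 = 10^(−1.53) × 1360×10^-6 = 4.014×10^-5 mol/kg
α₀ = 1/(1 + K1/[H⁺] + K1K2/[H⁺]²) = 1/(1 + 10^+2.18 + 10^+1.19) = 0.005958
DIC = [CO2*]/α₀ = 4.014×10^-5 / 0.005958 = 6.737 mmol/kg
CA = (α₁ + 2α₂)·DIC = (0.9018 + 2×0.09228) × 6.737 = 7.32 mmol/kg

CA = 7.32 mmol/kg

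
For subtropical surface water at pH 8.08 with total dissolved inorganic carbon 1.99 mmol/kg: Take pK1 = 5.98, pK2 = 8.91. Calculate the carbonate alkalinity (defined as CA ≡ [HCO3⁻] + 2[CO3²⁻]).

CA = [HCO3⁻] + 2[CO3²⁻] = (α₁ + 2α₂)·DIC
At pH 8.08: [H⁺]/K1 = 10^-2.10 = 0.0079433, K2/[H⁺] = 10^-0.83 = 0.14791
α₁ = 1/(1 + 0.0079433 + 0.14791) = 1/1.1559 = 0.8652; α₂ = α₁·K2/[H⁺] = 0.1280
α₁ + 2α₂ = 1.1211
CA = 1.1211 × 1.99 = 2.23 mmol/kg

CA = 2.23 mmol/kg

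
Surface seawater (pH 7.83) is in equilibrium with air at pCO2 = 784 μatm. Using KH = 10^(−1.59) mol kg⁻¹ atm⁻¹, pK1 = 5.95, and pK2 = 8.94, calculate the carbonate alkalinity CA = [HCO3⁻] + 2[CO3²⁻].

[CO2*] = KH · pCO2 = 10^(−1.59) × 784×10^-6 = 2.015×10^-5 mol/kg
α₀ = 1/(1 + K1/[H⁺] + K1K2/[H⁺]²) = 1/(1 + 10^+1.88 + 10^+0.77) = 0.01209
DIC = [CO2*]/α₀ = 2.015×10^-5 / 0.01209 = 1.667 mmol/kg
CA = (α₁ + 2α₂)·DIC = (0.9168 + 2×0.07116) × 1.667 = 1.77 mmol/kg

CA = 1.77 mmol/kg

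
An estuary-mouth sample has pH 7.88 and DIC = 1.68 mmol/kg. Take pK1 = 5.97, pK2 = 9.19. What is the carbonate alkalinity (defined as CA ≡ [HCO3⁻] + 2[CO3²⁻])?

CA = [HCO3⁻] + 2[CO3²⁻] = (α₁ + 2α₂)·DIC
At pH 7.88: [H⁺]/K1 = 10^-1.91 = 0.012303, K2/[H⁺] = 10^-1.31 = 0.048978
α₁ = 1/(1 + 0.012303 + 0.048978) = 1/1.0613 = 0.9423; α₂ = α₁·K2/[H⁺] = 0.04615
α₁ + 2α₂ = 1.0346
CA = 1.0346 × 1.68 = 1.74 mmol/kg

CA = 1.74 mmol/kg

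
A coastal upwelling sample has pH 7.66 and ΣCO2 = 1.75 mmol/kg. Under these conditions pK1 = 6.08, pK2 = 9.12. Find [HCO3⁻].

α₁ = 1 / (1 + [H⁺]/K1 + K2/[H⁺]) = 1 / (1 + 10^-1.58 + 10^-1.46)
   = 1 / (1 + 0.026303 + 0.034674) = 1/1.0610 = 0.9425
[HCO3⁻] = α₁ × DIC = 0.9425 × 1.75 = 1.65 mmol/kg

[HCO3⁻] = 1.65 mmol/kg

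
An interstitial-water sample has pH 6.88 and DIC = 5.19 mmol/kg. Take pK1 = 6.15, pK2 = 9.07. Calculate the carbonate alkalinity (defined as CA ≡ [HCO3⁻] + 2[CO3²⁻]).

CA = [HCO3⁻] + 2[CO3²⁻] = (α₁ + 2α₂)·DIC
At pH 6.88: [H⁺]/K1 = 10^-0.73 = 0.18621, K2/[H⁺] = 10^-2.19 = 0.0064565
α₁ = 1/(1 + 0.18621 + 0.0064565) = 1/1.1927 = 0.8385; α₂ = α₁·K2/[H⁺] = 0.005414
α₁ + 2α₂ = 0.8493
CA = 0.8493 × 5.19 = 4.41 mmol/kg

CA = 4.41 mmol/kg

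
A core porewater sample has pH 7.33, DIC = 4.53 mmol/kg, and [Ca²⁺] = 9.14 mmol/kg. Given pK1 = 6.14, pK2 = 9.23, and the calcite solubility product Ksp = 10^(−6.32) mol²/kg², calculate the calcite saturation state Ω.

Ω = 1.01

α₂ = 1 / (1 + [H⁺]/K2 + [H⁺]²/(K1K2)) = 1 / (1 + 10^+1.90 + 10^+0.71)
   = 1 / (1 + 79.433 + 5.1286) = 1/85.561 = 0.01169
[CO3²⁻] = α₂ × DIC = 0.01169 × 4.53 = 0.05294 mmol/kg
Ksp = 10^(−6.32) = 4.786×10^-7
Ω = [Ca²⁺][CO3²⁻]/Ksp = (9.14×10^-3)(5.294×10^-5) / 4.786×10^-7 = 1.01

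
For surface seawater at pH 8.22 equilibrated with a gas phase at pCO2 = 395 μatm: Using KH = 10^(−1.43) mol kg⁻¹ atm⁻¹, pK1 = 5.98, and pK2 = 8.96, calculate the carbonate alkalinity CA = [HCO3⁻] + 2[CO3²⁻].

[CO2*] = KH · pCO2 = 10^(−1.43) × 395×10^-6 = 1.468×10^-5 mol/kg
α₀ = 1/(1 + K1/[H⁺] + K1K2/[H⁺]²) = 1/(1 + 10^+2.24 + 10^+1.50) = 0.004845
DIC = [CO2*]/α₀ = 1.468×10^-5 / 0.004845 = 3.029 mmol/kg
CA = (α₁ + 2α₂)·DIC = (0.8419 + 2×0.1532) × 3.029 = 3.48 mmol/kg

CA = 3.48 mmol/kg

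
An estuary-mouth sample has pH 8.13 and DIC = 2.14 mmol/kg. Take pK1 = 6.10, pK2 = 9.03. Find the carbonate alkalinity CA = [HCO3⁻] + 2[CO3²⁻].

CA = [HCO3⁻] + 2[CO3²⁻] = (α₁ + 2α₂)·DIC
At pH 8.13: [H⁺]/K1 = 10^-2.03 = 0.0093325, K2/[H⁺] = 10^-0.90 = 0.12589
α₁ = 1/(1 + 0.0093325 + 0.12589) = 1/1.1352 = 0.8809; α₂ = α₁·K2/[H⁺] = 0.1109
α₁ + 2α₂ = 1.1027
CA = 1.1027 × 2.14 = 2.36 mmol/kg

CA = 2.36 mmol/kg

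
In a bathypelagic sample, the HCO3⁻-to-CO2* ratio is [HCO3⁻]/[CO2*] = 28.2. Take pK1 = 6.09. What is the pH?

pH = 7.54

From K1 = [H⁺][HCO3⁻]/[CO2*]:  pH = pK1 + log₁₀([HCO3⁻]/[CO2*])
log₁₀(28.2) = +1.450
pH = 6.09 + (+1.450) = 7.54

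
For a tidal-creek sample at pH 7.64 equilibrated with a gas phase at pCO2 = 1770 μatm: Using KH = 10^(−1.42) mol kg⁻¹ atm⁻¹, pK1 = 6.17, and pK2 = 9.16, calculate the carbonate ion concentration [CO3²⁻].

[CO3²⁻] = 0.0600 mmol/kg

[CO2*] = KH · pCO2 = 10^(−1.42) × 1770×10^-6 = 6.729×10^-5 mol/kg
α₀ = 1/(1 + K1/[H⁺] + K1K2/[H⁺]²) = 1/(1 + 10^+1.47 + 10^-0.05) = 0.03184
DIC = [CO2*]/α₀ = 6.729×10^-5 / 0.03184 = 2.113 mmol/kg
[CO3²⁻] = α₂·DIC; α₂ = 0.02838, so [CO3²⁻] = 0.02838 × 2.113 = 0.0600 mmol/kg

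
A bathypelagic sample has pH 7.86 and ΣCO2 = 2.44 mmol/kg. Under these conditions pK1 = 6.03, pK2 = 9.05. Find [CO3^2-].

α₂ = 1 / (1 + [H⁺]/K2 + [H⁺]²/(K1K2)) = 1 / (1 + 10^+1.19 + 10^-0.64)
   = 1 / (1 + 15.488 + 0.22909) = 1/16.717 = 0.05982
[CO3²⁻] = α₂ × DIC = 0.05982 × 2.44 = 0.146 mmol/kg

[CO3²⁻] = 0.146 mmol/kg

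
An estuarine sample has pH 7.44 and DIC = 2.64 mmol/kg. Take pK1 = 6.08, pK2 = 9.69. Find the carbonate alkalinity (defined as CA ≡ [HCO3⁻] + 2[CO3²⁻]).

CA = 2.54 mmol/kg

CA = [HCO3⁻] + 2[CO3²⁻] = (α₁ + 2α₂)·DIC
At pH 7.44: [H⁺]/K1 = 10^-1.36 = 0.043652, K2/[H⁺] = 10^-2.25 = 0.0056234
α₁ = 1/(1 + 0.043652 + 0.0056234) = 1/1.0493 = 0.9530; α₂ = α₁·K2/[H⁺] = 0.005359
α₁ + 2α₂ = 0.9638
CA = 0.9638 × 2.64 = 2.54 mmol/kg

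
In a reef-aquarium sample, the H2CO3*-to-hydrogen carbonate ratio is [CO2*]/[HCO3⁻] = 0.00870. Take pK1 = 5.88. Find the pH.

From K1 = [H⁺][HCO3⁻]/[CO2*]:  pH = pK1 − log₁₀([CO2*]/[HCO3⁻])
log₁₀(0.00870) = -2.060
pH = 5.88 − (-2.060) = 7.94

pH = 7.94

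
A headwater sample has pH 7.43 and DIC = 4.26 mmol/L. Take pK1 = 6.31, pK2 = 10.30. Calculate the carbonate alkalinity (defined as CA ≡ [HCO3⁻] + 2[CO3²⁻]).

CA = [HCO3⁻] + 2[CO3²⁻] = (α₁ + 2α₂)·DIC
At pH 7.43: [H⁺]/K1 = 10^-1.12 = 0.075858, K2/[H⁺] = 10^-2.87 = 0.0013490
α₁ = 1/(1 + 0.075858 + 0.0013490) = 1/1.0772 = 0.9283; α₂ = α₁·K2/[H⁺] = 0.001252
α₁ + 2α₂ = 0.9308
CA = 0.9308 × 4.26 = 3.97 mmol/L

CA = 3.97 mmol/L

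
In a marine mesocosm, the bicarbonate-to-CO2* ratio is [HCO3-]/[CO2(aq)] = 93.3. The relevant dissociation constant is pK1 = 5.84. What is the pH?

From K1 = [H⁺][HCO3-]/[CO2(aq)]:  pH = pK1 + log₁₀([HCO3-]/[CO2(aq)])
log₁₀(93.3) = +1.970
pH = 5.84 + (+1.970) = 7.81

pH = 7.81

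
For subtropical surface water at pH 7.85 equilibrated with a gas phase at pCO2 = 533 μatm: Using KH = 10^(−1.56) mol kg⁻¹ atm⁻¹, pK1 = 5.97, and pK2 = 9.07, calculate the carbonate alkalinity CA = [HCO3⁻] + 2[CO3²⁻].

[CO2*] = KH · pCO2 = 10^(−1.56) × 533×10^-6 = 1.468×10^-5 mol/kg
α₀ = 1/(1 + K1/[H⁺] + K1K2/[H⁺]²) = 1/(1 + 10^+1.88 + 10^+0.66) = 0.01228
DIC = [CO2*]/α₀ = 1.468×10^-5 / 0.01228 = 1.195 mmol/kg
CA = (α₁ + 2α₂)·DIC = (0.9316 + 2×0.05613) × 1.195 = 1.25 mmol/kg

CA = 1.25 mmol/kg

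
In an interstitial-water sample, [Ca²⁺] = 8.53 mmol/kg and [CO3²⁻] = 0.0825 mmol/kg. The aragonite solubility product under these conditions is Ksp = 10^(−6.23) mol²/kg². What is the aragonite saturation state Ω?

Ksp = 10^(−6.23) = 5.888×10^-7
Ω = [Ca²⁺][CO3²⁻]/Ksp = (8.53×10^-3)(0.0825×10^-3) / 5.888×10^-7 = 1.20

Ω = 1.20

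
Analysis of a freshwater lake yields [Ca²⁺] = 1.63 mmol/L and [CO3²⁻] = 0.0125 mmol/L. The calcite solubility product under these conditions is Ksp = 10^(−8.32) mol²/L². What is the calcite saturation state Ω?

Ksp = 10^(−8.32) = 4.786×10^-9
Ω = [Ca²⁺][CO3²⁻]/Ksp = (1.63×10^-3)(0.0125×10^-3) / 4.786×10^-9 = 4.26

Ω = 4.26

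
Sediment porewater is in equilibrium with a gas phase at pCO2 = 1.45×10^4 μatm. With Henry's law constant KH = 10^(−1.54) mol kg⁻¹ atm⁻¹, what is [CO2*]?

KH = 10^(−1.54) = 2.884×10^-2 mol kg⁻¹ atm⁻¹
[CO2*] = KH · pCO2 = 2.884×10^-2 × 1.45×10^4×10^-6 atm = 4.18×10^-4 mol/kg

[CO2*] = 418 μmol/kg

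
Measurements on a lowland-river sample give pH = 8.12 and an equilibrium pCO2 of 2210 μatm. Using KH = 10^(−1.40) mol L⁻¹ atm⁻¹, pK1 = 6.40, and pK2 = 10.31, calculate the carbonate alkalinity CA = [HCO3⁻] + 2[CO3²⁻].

CA = 4.68 mmol/L

[CO2*] = KH · pCO2 = 10^(−1.40) × 2210×10^-6 = 8.798×10^-5 mol/L
α₀ = 1/(1 + K1/[H⁺] + K1K2/[H⁺]²) = 1/(1 + 10^+1.72 + 10^-0.47) = 0.01858
DIC = [CO2*]/α₀ = 8.798×10^-5 / 0.01858 = 4.735 mmol/L
CA = (α₁ + 2α₂)·DIC = (0.9751 + 2×0.006296) × 4.735 = 4.68 mmol/L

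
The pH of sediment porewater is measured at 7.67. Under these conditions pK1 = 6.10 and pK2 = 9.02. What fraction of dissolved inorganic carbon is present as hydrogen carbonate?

α₁ = 0.933

α₁ = 1 / (1 + [H⁺]/K1 + K2/[H⁺]) = 1 / (1 + 10^-1.57 + 10^-1.35)
   = 1 / (1 + 0.026915 + 0.044668) = 1/1.0716 = 0.9332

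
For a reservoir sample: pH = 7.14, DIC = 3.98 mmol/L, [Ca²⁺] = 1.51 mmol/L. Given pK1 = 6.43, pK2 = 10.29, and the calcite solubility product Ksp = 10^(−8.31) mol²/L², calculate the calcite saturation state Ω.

α₂ = 1 / (1 + [H⁺]/K2 + [H⁺]²/(K1K2)) = 1 / (1 + 10^+3.15 + 10^+2.44)
   = 1 / (1 + 1412.5 + 275.42) = 1/1689.0 = 0.0005921
[CO3²⁻] = α₂ × DIC = 0.0005921 × 3.98 = 0.002356 mmol/L = 2.356 μmol/L
Ksp = 10^(−8.31) = 4.898×10^-9
Ω = [Ca²⁺][CO3²⁻]/Ksp = (1.51×10^-3)(2.356×10^-6) / 4.898×10^-9 = 0.727

Ω = 0.727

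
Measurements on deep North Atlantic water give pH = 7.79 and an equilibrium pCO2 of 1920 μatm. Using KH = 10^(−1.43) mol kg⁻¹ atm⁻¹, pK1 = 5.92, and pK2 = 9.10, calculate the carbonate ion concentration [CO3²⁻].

[CO3²⁻] = 0.259 mmol/kg

[CO2*] = KH · pCO2 = 10^(−1.43) × 1920×10^-6 = 7.133×10^-5 mol/kg
α₀ = 1/(1 + K1/[H⁺] + K1K2/[H⁺]²) = 1/(1 + 10^+1.87 + 10^+0.56) = 0.01270
DIC = [CO2*]/α₀ = 7.133×10^-5 / 0.01270 = 5.618 mmol/kg
[CO3²⁻] = α₂·DIC; α₂ = 0.04610, so [CO3²⁻] = 0.04610 × 5.618 = 0.259 mmol/kg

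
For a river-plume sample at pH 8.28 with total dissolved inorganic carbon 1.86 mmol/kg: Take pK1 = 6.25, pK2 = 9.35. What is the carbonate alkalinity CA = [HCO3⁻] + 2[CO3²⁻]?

CA = [HCO3⁻] + 2[CO3²⁻] = (α₁ + 2α₂)·DIC
At pH 8.28: [H⁺]/K1 = 10^-2.03 = 0.0093325, K2/[H⁺] = 10^-1.07 = 0.085114
α₁ = 1/(1 + 0.0093325 + 0.085114) = 1/1.0944 = 0.9137; α₂ = α₁·K2/[H⁺] = 0.07777
α₁ + 2α₂ = 1.0692
CA = 1.0692 × 1.86 = 1.99 mmol/kg

CA = 1.99 mmol/kg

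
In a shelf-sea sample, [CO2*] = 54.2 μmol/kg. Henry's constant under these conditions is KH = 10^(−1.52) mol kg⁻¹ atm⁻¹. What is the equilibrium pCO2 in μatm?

KH = 10^(−1.52) = 3.020×10^-2 mol kg⁻¹ atm⁻¹
pCO2 = [CO2*]/KH = 54.2×10^-6 / 3.020×10^-2 = 1.79×10^-3 atm = 1790 μatm

pCO2 = 1790 μatm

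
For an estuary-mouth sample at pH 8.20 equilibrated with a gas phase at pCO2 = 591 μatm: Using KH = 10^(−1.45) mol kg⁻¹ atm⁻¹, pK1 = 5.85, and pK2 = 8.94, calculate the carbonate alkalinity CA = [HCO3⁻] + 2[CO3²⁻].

CA = 6.40 mmol/kg

[CO2*] = KH · pCO2 = 10^(−1.45) × 591×10^-6 = 2.097×10^-5 mol/kg
α₀ = 1/(1 + K1/[H⁺] + K1K2/[H⁺]²) = 1/(1 + 10^+2.35 + 10^+1.61) = 0.003765
DIC = [CO2*]/α₀ = 2.097×10^-5 / 0.003765 = 5.570 mmol/kg
CA = (α₁ + 2α₂)·DIC = (0.8429 + 2×0.1534) × 5.570 = 6.40 mmol/kg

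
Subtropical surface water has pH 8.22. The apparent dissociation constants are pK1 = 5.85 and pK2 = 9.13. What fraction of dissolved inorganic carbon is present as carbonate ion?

α₂ = 0.109

α₂ = 1 / (1 + [H⁺]/K2 + [H⁺]²/(K1K2)) = 1 / (1 + 10^+0.91 + 10^-1.46)
   = 1 / (1 + 8.1283 + 0.034674) = 1/9.1630 = 0.1091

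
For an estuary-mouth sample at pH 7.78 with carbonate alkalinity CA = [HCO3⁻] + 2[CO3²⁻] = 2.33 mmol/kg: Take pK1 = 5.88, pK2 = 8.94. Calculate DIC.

DIC = 2.21 mmol/kg

CA = [HCO3⁻] + 2[CO3²⁻] = (α₁ + 2α₂)·DIC
At pH 7.78: [H⁺]/K1 = 10^-1.90 = 0.012589, K2/[H⁺] = 10^-1.16 = 0.069183
α₁ = 1/(1 + 0.012589 + 0.069183) = 1/1.0818 = 0.9244; α₂ = α₁·K2/[H⁺] = 0.06395
α₁ + 2α₂ = 1.0523
DIC = CA / (α₁ + 2α₂) = 2.33 / 1.0523 = 2.21 mmol/kg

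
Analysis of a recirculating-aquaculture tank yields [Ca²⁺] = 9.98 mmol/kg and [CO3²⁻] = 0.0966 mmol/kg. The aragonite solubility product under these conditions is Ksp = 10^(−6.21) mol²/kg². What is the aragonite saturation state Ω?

Ksp = 10^(−6.21) = 6.166×10^-7
Ω = [Ca²⁺][CO3²⁻]/Ksp = (9.98×10^-3)(0.0966×10^-3) / 6.166×10^-7 = 1.56

Ω = 1.56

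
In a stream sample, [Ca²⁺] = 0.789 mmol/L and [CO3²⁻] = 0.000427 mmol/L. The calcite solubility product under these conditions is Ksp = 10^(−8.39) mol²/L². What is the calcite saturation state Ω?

Ksp = 10^(−8.39) = 4.074×10^-9
Ω = [Ca²⁺][CO3²⁻]/Ksp = (0.789×10^-3)(0.000427×10^-3) / 4.074×10^-9 = 0.0827

Ω = 0.0827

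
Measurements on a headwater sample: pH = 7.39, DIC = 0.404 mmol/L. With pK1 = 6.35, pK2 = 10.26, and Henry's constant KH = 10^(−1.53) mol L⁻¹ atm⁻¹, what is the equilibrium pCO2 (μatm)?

pCO2 = 1140 μatm

α₀ = 1 / (1 + K1/[H⁺] + K1K2/[H⁺]²) = 1 / (1 + 10^+1.04 + 10^-1.83)
   = 1 / (1 + 10.965 + 0.014791) = 1/11.980 = 0.08348
[CO2*] = α₀ × DIC = 0.08348 × 0.404 = 0.03372 mmol/L
pCO2 = [CO2*]/KH = 3.372×10^-5 / 2.951×10^-2 = 1140 μatm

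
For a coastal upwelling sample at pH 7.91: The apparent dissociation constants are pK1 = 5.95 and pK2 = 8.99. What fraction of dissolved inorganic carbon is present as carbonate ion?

α₂ = 1 / (1 + [H⁺]/K2 + [H⁺]²/(K1K2)) = 1 / (1 + 10^+1.08 + 10^-0.88)
   = 1 / (1 + 12.023 + 0.13183) = 1/13.154 = 0.07602

α₂ = 0.0760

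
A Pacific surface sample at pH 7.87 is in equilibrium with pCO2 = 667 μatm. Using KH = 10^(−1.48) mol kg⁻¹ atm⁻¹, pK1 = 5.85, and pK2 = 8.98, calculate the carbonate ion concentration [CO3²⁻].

[CO2*] = KH · pCO2 = 10^(−1.48) × 667×10^-6 = 2.209×10^-5 mol/kg
α₀ = 1/(1 + K1/[H⁺] + K1K2/[H⁺]²) = 1/(1 + 10^+2.02 + 10^+0.91) = 0.008784
DIC = [CO2*]/α₀ = 2.209×10^-5 / 0.008784 = 2.514 mmol/kg
[CO3²⁻] = α₂·DIC; α₂ = 0.07140, so [CO3²⁻] = 0.07140 × 2.514 = 0.180 mmol/kg

[CO3²⁻] = 0.180 mmol/kg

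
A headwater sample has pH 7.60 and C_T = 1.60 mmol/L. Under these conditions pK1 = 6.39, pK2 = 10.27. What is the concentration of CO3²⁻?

α₂ = 1 / (1 + [H⁺]/K2 + [H⁺]²/(K1K2)) = 1 / (1 + 10^+2.67 + 10^+1.46)
   = 1 / (1 + 467.74 + 28.840) = 1/497.58 = 0.002010
[CO3²⁻] = α₂ × DIC = 0.002010 × 1.60 = 0.00322 mmol/L = 3.22 μmol/L

[CO3²⁻] = 3.22 μmol/L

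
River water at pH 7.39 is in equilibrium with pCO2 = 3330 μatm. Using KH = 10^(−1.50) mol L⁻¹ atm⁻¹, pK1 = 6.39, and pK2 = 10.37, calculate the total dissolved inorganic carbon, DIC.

[CO2*] = KH · pCO2 = 10^(−1.50) × 3330×10^-6 = 1.053×10^-4 mol/L
α₀ = 1/(1 + K1/[H⁺] + K1K2/[H⁺]²) = 1/(1 + 10^+1.00 + 10^-1.98) = 0.09082
DIC = [CO2*]/α₀ = 1.053×10^-4 / 0.09082 = 1.16 mmol/L

DIC = 1.16 mmol/L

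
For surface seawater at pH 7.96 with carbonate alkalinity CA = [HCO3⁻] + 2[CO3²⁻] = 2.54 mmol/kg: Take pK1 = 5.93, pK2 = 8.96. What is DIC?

DIC = 2.35 mmol/kg

CA = [HCO3⁻] + 2[CO3²⁻] = (α₁ + 2α₂)·DIC
At pH 7.96: [H⁺]/K1 = 10^-2.03 = 0.0093325, K2/[H⁺] = 10^-1.00 = 0.10000
α₁ = 1/(1 + 0.0093325 + 0.10000) = 1/1.1093 = 0.9014; α₂ = α₁·K2/[H⁺] = 0.09014
α₁ + 2α₂ = 1.0817
DIC = CA / (α₁ + 2α₂) = 2.54 / 1.0817 = 2.35 mmol/kg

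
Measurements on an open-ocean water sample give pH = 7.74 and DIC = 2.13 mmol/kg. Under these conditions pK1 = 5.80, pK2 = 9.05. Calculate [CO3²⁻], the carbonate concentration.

α₂ = 1 / (1 + [H⁺]/K2 + [H⁺]²/(K1K2)) = 1 / (1 + 10^+1.31 + 10^-0.63)
   = 1 / (1 + 20.417 + 0.23442) = 1/21.652 = 0.04619
[CO3²⁻] = α₂ × DIC = 0.04619 × 2.13 = 0.0984 mmol/kg

[CO3²⁻] = 0.0984 mmol/kg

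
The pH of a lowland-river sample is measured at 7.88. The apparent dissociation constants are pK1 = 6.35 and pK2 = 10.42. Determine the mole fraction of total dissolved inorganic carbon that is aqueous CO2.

α₀ = 1 / (1 + K1/[H⁺] + K1K2/[H⁺]²) = 1 / (1 + 10^+1.53 + 10^-1.01)
   = 1 / (1 + 33.884 + 0.097724) = 1/34.982 = 0.02859

α₀ = 0.0286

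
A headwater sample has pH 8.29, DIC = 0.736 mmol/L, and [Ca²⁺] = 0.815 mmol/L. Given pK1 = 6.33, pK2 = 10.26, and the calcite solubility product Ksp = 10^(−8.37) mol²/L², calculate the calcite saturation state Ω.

α₂ = 1 / (1 + [H⁺]/K2 + [H⁺]²/(K1K2)) = 1 / (1 + 10^+1.97 + 10^+0.01)
   = 1 / (1 + 93.325 + 1.0233) = 1/95.349 = 0.01049
[CO3²⁻] = α₂ × DIC = 0.01049 × 0.736 = 0.007719 mmol/L = 7.719 μmol/L
Ksp = 10^(−8.37) = 4.266×10^-9
Ω = [Ca²⁺][CO3²⁻]/Ksp = (0.815×10^-3)(7.719×10^-6) / 4.266×10^-9 = 1.47

Ω = 1.47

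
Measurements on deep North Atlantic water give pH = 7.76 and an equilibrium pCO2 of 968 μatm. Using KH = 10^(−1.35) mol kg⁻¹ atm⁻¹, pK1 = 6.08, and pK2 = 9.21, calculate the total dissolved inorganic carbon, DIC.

[CO2*] = KH · pCO2 = 10^(−1.35) × 968×10^-6 = 4.324×10^-5 mol/kg
α₀ = 1/(1 + K1/[H⁺] + K1K2/[H⁺]²) = 1/(1 + 10^+1.68 + 10^+0.23) = 0.01978
DIC = [CO2*]/α₀ = 4.324×10^-5 / 0.01978 = 2.19 mmol/kg

DIC = 2.19 mmol/kg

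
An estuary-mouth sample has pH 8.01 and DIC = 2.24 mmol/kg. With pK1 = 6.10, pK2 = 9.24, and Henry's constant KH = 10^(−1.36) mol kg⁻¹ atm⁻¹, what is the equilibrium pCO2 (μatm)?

α₀ = 1 / (1 + K1/[H⁺] + K1K2/[H⁺]²) = 1 / (1 + 10^+1.91 + 10^+0.68)
   = 1 / (1 + 81.283 + 4.7863) = 1/87.069 = 0.01149
[CO2*] = α₀ × DIC = 0.01149 × 2.24 = 0.02573 mmol/kg
pCO2 = [CO2*]/KH = 2.573×10^-5 / 4.365×10^-2 = 589 μatm

pCO2 = 589 μatm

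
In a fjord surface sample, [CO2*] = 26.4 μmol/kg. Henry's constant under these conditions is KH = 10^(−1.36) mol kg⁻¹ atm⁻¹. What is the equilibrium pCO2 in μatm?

KH = 10^(−1.36) = 4.365×10^-2 mol kg⁻¹ atm⁻¹
pCO2 = [CO2*]/KH = 26.4×10^-6 / 4.365×10^-2 = 6.05×10^-4 atm = 605 μatm

pCO2 = 605 μatm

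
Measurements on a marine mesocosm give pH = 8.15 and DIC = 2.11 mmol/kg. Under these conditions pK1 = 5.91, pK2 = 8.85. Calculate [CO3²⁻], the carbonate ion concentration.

α₂ = 1 / (1 + [H⁺]/K2 + [H⁺]²/(K1K2)) = 1 / (1 + 10^+0.70 + 10^-1.54)
   = 1 / (1 + 5.0119 + 0.028840) = 1/6.0407 = 0.1655
[CO3²⁻] = α₂ × DIC = 0.1655 × 2.11 = 0.349 mmol/kg

[CO3²⁻] = 0.349 mmol/kg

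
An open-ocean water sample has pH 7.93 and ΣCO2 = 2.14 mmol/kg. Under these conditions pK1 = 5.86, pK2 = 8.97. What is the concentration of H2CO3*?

[CO2*] = 16.6 μmol/kg

α₀ = 1 / (1 + K1/[H⁺] + K1K2/[H⁺]²) = 1 / (1 + 10^+2.07 + 10^+1.03)
   = 1 / (1 + 117.49 + 10.715) = 1/129.20 = 0.007740
[CO2*] = α₀ × DIC = 0.007740 × 2.14 = 0.0166 mmol/kg = 16.6 μmol/kg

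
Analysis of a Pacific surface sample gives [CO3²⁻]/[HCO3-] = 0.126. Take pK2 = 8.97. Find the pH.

pH = 8.07

From K2 = [H⁺][CO3²⁻]/[HCO3-]:  pH = pK2 + log₁₀([CO3²⁻]/[HCO3-])
log₁₀(0.126) = -0.900
pH = 8.97 + (-0.900) = 8.07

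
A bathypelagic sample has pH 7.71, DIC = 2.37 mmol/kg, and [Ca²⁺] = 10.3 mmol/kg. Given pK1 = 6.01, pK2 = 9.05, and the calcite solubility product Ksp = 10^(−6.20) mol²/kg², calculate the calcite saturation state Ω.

α₂ = 1 / (1 + [H⁺]/K2 + [H⁺]²/(K1K2)) = 1 / (1 + 10^+1.34 + 10^-0.36)
   = 1 / (1 + 21.878 + 0.43652) = 1/23.314 = 0.04289
[CO3²⁻] = α₂ × DIC = 0.04289 × 2.37 = 0.1017 mmol/kg
Ksp = 10^(−6.20) = 6.310×10^-7
Ω = [Ca²⁺][CO3²⁻]/Ksp = (10.3×10^-3)(1.017×10^-4) / 6.310×10^-7 = 1.66

Ω = 1.66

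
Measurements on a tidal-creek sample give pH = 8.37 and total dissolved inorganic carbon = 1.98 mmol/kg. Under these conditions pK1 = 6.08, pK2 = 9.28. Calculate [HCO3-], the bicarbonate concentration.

[HCO3⁻] = 1.76 mmol/kg

α₁ = 1 / (1 + [H⁺]/K1 + K2/[H⁺]) = 1 / (1 + 10^-2.29 + 10^-0.91)
   = 1 / (1 + 0.0051286 + 0.12303) = 1/1.1282 = 0.8864
[HCO3⁻] = α₁ × DIC = 0.8864 × 1.98 = 1.76 mmol/kg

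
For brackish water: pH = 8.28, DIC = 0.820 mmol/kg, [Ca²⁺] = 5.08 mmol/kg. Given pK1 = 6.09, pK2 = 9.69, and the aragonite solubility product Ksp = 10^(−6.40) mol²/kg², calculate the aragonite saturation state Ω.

Ω = 0.389

α₂ = 1 / (1 + [H⁺]/K2 + [H⁺]²/(K1K2)) = 1 / (1 + 10^+1.41 + 10^-0.78)
   = 1 / (1 + 25.704 + 0.16596) = 1/26.870 = 0.03722
[CO3²⁻] = α₂ × DIC = 0.03722 × 0.820 = 0.03052 mmol/kg
Ksp = 10^(−6.40) = 3.981×10^-7
Ω = [Ca²⁺][CO3²⁻]/Ksp = (5.08×10^-3)(3.052×10^-5) / 3.981×10^-7 = 0.389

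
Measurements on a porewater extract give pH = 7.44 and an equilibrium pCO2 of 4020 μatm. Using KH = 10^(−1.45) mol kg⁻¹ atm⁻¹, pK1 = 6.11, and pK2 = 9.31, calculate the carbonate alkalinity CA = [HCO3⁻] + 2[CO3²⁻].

CA = 3.13 mmol/kg

[CO2*] = KH · pCO2 = 10^(−1.45) × 4020×10^-6 = 1.426×10^-4 mol/kg
α₀ = 1/(1 + K1/[H⁺] + K1K2/[H⁺]²) = 1/(1 + 10^+1.33 + 10^-0.54) = 0.04412
DIC = [CO2*]/α₀ = 1.426×10^-4 / 0.04412 = 3.233 mmol/kg
CA = (α₁ + 2α₂)·DIC = (0.9432 + 2×0.01272) × 3.233 = 3.13 mmol/kg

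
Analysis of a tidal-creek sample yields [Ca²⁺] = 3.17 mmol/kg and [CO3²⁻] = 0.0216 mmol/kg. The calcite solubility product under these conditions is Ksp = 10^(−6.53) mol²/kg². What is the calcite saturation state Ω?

Ksp = 10^(−6.53) = 2.951×10^-7
Ω = [Ca²⁺][CO3²⁻]/Ksp = (3.17×10^-3)(0.0216×10^-3) / 2.951×10^-7 = 0.232

Ω = 0.232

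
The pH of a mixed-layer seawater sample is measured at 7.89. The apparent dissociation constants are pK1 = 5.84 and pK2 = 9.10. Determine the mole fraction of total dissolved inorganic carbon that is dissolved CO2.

α₀ = 1 / (1 + K1/[H⁺] + K1K2/[H⁺]²) = 1 / (1 + 10^+2.05 + 10^+0.84)
   = 1 / (1 + 112.20 + 6.9183) = 1/120.12 = 0.008325

α₀ = 0.00832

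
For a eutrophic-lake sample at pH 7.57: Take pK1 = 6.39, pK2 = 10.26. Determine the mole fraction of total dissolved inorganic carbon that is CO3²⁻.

α₂ = 1 / (1 + [H⁺]/K2 + [H⁺]²/(K1K2)) = 1 / (1 + 10^+2.69 + 10^+1.51)
   = 1 / (1 + 489.78 + 32.359) = 1/523.14 = 0.001912

α₂ = 0.00191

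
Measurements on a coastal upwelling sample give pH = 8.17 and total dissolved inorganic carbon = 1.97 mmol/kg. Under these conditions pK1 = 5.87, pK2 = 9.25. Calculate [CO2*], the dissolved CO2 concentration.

[CO2*] = 9.07 μmol/kg

α₀ = 1 / (1 + K1/[H⁺] + K1K2/[H⁺]²) = 1 / (1 + 10^+2.30 + 10^+1.22)
   = 1 / (1 + 199.53 + 16.596) = 1/217.12 = 0.004606
[CO2*] = α₀ × DIC = 0.004606 × 1.97 = 0.00907 mmol/kg = 9.07 μmol/kg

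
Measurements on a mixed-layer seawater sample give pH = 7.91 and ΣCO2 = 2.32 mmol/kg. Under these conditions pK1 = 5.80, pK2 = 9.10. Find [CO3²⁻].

α₂ = 1 / (1 + [H⁺]/K2 + [H⁺]²/(K1K2)) = 1 / (1 + 10^+1.19 + 10^-0.92)
   = 1 / (1 + 15.488 + 0.12023) = 1/16.608 = 0.06021
[CO3²⁻] = α₂ × DIC = 0.06021 × 2.32 = 0.140 mmol/kg

[CO3²⁻] = 0.140 mmol/kg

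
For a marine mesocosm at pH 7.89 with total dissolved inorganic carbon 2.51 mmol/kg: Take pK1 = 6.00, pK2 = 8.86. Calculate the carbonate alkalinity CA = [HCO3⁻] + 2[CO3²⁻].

CA = [HCO3⁻] + 2[CO3²⁻] = (α₁ + 2α₂)·DIC
At pH 7.89: [H⁺]/K1 = 10^-1.89 = 0.012882, K2/[H⁺] = 10^-0.97 = 0.10715
α₁ = 1/(1 + 0.012882 + 0.10715) = 1/1.1200 = 0.8928; α₂ = α₁·K2/[H⁺] = 0.09567
α₁ + 2α₂ = 1.0842
CA = 1.0842 × 2.51 = 2.72 mmol/kg

CA = 2.72 mmol/kg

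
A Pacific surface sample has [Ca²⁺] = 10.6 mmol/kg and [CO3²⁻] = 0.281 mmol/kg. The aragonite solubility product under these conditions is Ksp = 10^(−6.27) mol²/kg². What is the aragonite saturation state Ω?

Ω = 5.55

Ksp = 10^(−6.27) = 5.370×10^-7
Ω = [Ca²⁺][CO3²⁻]/Ksp = (10.6×10^-3)(0.281×10^-3) / 5.370×10^-7 = 5.55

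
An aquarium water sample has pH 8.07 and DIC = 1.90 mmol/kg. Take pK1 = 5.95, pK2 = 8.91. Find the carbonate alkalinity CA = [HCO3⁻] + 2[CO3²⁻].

CA = [HCO3⁻] + 2[CO3²⁻] = (α₁ + 2α₂)·DIC
At pH 8.07: [H⁺]/K1 = 10^-2.12 = 0.0075858, K2/[H⁺] = 10^-0.84 = 0.14454
α₁ = 1/(1 + 0.0075858 + 0.14454) = 1/1.1521 = 0.8680; α₂ = α₁·K2/[H⁺] = 0.1255
α₁ + 2α₂ = 1.1189
CA = 1.1189 × 1.90 = 2.13 mmol/kg

CA = 2.13 mmol/kg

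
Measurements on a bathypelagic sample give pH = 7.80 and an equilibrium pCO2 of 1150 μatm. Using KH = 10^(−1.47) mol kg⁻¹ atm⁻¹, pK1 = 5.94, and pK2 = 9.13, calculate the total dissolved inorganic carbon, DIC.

DIC = 2.99 mmol/kg

[CO2*] = KH · pCO2 = 10^(−1.47) × 1150×10^-6 = 3.897×10^-5 mol/kg
α₀ = 1/(1 + K1/[H⁺] + K1K2/[H⁺]²) = 1/(1 + 10^+1.86 + 10^+0.53) = 0.01302
DIC = [CO2*]/α₀ = 3.897×10^-5 / 0.01302 = 2.99 mmol/kg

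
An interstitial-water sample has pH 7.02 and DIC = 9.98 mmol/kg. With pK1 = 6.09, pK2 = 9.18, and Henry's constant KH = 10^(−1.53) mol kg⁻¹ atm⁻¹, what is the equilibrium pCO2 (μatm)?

pCO2 = 3.53×10^4 μatm

α₀ = 1 / (1 + K1/[H⁺] + K1K2/[H⁺]²) = 1 / (1 + 10^+0.93 + 10^-1.23)
   = 1 / (1 + 8.5114 + 0.058884) = 1/9.5703 = 0.1045
[CO2*] = α₀ × DIC = 0.1045 × 9.98 = 1.043 mmol/kg
pCO2 = [CO2*]/KH = 1.043×10^-3 / 2.951×10^-2 = 3.53×10^4 μatm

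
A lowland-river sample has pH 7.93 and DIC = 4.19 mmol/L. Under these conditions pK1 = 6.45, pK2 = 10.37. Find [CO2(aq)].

α₀ = 1 / (1 + K1/[H⁺] + K1K2/[H⁺]²) = 1 / (1 + 10^+1.48 + 10^-0.96)
   = 1 / (1 + 30.200 + 0.10965) = 1/31.309 = 0.03194
[CO2*] = α₀ × DIC = 0.03194 × 4.19 = 0.134 mmol/L

[CO2*] = 0.134 mmol/L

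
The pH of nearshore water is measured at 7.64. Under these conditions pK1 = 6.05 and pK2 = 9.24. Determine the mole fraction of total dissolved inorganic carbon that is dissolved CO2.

α₀ = 1 / (1 + K1/[H⁺] + K1K2/[H⁺]²) = 1 / (1 + 10^+1.59 + 10^-0.01)
   = 1 / (1 + 38.905 + 0.97724) = 1/40.882 = 0.02446

α₀ = 0.0245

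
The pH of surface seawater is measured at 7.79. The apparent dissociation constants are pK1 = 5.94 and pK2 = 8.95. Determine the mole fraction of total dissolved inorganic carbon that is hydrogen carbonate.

α₁ = 1 / (1 + [H⁺]/K1 + K2/[H⁺]) = 1 / (1 + 10^-1.85 + 10^-1.16)
   = 1 / (1 + 0.014125 + 0.069183) = 1/1.0833 = 0.9231

α₁ = 0.923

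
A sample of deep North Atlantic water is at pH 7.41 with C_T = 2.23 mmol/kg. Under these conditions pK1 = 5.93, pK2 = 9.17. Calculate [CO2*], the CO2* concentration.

α₀ = 1 / (1 + K1/[H⁺] + K1K2/[H⁺]²) = 1 / (1 + 10^+1.48 + 10^-0.28)
   = 1 / (1 + 30.200 + 0.52481) = 1/31.724 = 0.03152
[CO2*] = α₀ × DIC = 0.03152 × 2.23 = 0.0703 mmol/kg

[CO2*] = 0.0703 mmol/kg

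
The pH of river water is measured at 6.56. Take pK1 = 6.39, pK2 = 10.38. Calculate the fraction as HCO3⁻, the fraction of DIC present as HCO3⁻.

α₁ = 0.597

α₁ = 1 / (1 + [H⁺]/K1 + K2/[H⁺]) = 1 / (1 + 10^-0.17 + 10^-3.82)
   = 1 / (1 + 0.67608 + 0.00015136) = 1/1.6762 = 0.5966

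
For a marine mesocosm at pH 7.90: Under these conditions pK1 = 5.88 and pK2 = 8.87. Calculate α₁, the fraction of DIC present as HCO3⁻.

α₁ = 0.895

α₁ = 1 / (1 + [H⁺]/K1 + K2/[H⁺]) = 1 / (1 + 10^-2.02 + 10^-0.97)
   = 1 / (1 + 0.0095499 + 0.10715) = 1/1.1167 = 0.8955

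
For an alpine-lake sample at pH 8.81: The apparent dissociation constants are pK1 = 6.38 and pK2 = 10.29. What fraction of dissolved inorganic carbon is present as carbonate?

α₂ = 0.0319

α₂ = 1 / (1 + [H⁺]/K2 + [H⁺]²/(K1K2)) = 1 / (1 + 10^+1.48 + 10^-0.95)
   = 1 / (1 + 30.200 + 0.11220) = 1/31.312 = 0.03194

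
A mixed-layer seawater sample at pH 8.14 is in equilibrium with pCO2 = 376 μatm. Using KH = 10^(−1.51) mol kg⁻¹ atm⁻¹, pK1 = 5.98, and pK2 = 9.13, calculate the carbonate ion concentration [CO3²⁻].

[CO3²⁻] = 0.172 mmol/kg

[CO2*] = KH · pCO2 = 10^(−1.51) × 376×10^-6 = 1.162×10^-5 mol/kg
α₀ = 1/(1 + K1/[H⁺] + K1K2/[H⁺]²) = 1/(1 + 10^+2.16 + 10^+1.17) = 0.006237
DIC = [CO2*]/α₀ = 1.162×10^-5 / 0.006237 = 1.863 mmol/kg
[CO3²⁻] = α₂·DIC; α₂ = 0.09225, so [CO3²⁻] = 0.09225 × 1.863 = 0.172 mmol/kg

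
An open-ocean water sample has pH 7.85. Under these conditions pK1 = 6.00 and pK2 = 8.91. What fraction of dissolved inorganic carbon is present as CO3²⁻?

α₂ = 0.0791

α₂ = 1 / (1 + [H⁺]/K2 + [H⁺]²/(K1K2)) = 1 / (1 + 10^+1.06 + 10^-0.79)
   = 1 / (1 + 11.482 + 0.16218) = 1/12.644 = 0.07909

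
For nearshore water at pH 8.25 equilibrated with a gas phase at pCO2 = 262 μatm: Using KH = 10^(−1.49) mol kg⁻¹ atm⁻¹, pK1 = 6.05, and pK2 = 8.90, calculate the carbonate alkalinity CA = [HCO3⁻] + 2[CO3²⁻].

CA = 1.95 mmol/kg

[CO2*] = KH · pCO2 = 10^(−1.49) × 262×10^-6 = 8.478×10^-6 mol/kg
α₀ = 1/(1 + K1/[H⁺] + K1K2/[H⁺]²) = 1/(1 + 10^+2.20 + 10^+1.55) = 0.005129
DIC = [CO2*]/α₀ = 8.478×10^-6 / 0.005129 = 1.653 mmol/kg
CA = (α₁ + 2α₂)·DIC = (0.8129 + 2×0.1820) × 1.653 = 1.95 mmol/kg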